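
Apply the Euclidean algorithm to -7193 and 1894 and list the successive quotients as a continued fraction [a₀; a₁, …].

⌊-7193/1894⌋ = -4, remainder 383
⌊1894/383⌋ = 4, remainder 362
⌊383/362⌋ = 1, remainder 21
⌊362/21⌋ = 17, remainder 5
⌊21/5⌋ = 4, remainder 1
⌊5/1⌋ = 5, remainder 0

[-4; 4, 1, 17, 4, 5]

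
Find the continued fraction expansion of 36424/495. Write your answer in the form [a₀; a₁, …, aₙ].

36424 ÷ 495 → quotient 73, remainder 289
495 ÷ 289 → quotient 1, remainder 206
289 ÷ 206 → quotient 1, remainder 83
206 ÷ 83 → quotient 2, remainder 40
83 ÷ 40 → quotient 2, remainder 3
40 ÷ 3 → quotient 13, remainder 1
3 ÷ 1 → quotient 3, remainder 0

[73; 1, 1, 2, 2, 13, 3]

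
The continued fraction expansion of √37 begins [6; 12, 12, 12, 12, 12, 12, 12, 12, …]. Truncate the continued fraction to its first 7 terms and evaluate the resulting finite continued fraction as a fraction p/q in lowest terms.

a_0 = 6: 6/1
a_1 = 12: 73/12
a_2 = 12: 882/145
a_3 = 12: 10657/1752
a_4 = 12: 128766/21169
a_5 = 12: 1555849/255780
a_6 = 12: 18798954/3090529

18798954/3090529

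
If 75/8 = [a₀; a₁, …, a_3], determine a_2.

1

75 = 9·8 + 3, so a_0 = 9
8 = 2·3 + 2, so a_1 = 2
3 = 1·2 + 1, so a_2 = 1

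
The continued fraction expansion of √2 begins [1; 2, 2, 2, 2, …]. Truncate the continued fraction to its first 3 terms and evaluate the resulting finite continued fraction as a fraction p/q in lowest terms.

7/5

Compute successive convergents:
a_0 = 1: 1/1
a_1 = 2: 3/2
a_2 = 2: 7/5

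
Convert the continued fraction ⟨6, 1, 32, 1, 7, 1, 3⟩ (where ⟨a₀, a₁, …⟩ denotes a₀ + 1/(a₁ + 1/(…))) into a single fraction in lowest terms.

Starting at the tail and folding back:
Start with 3.
1 + 1/(3/1) = 1 + 1/3 = 4/3
7 + 1/(4/3) = 7 + 3/4 = 31/4
1 + 1/(31/4) = 1 + 4/31 = 35/31
32 + 1/(35/31) = 32 + 31/35 = 1151/35
1 + 1/(1151/35) = 1 + 35/1151 = 1186/1151
6 + 1/(1186/1151) = 6 + 1151/1186 = 8267/1186

8267/1186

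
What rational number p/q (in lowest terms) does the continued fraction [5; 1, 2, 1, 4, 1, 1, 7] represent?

Start with 7.
1 + 1/(7/1) = 1 + 1/7 = 8/7
1 + 1/(8/7) = 1 + 7/8 = 15/8
4 + 1/(15/8) = 4 + 8/15 = 68/15
1 + 1/(68/15) = 1 + 15/68 = 83/68
2 + 1/(83/68) = 2 + 68/83 = 234/83
1 + 1/(234/83) = 1 + 83/234 = 317/234
5 + 1/(317/234) = 5 + 234/317 = 1819/317

1819/317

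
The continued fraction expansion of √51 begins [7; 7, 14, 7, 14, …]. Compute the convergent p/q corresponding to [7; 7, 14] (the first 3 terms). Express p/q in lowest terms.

a_0 = 7: 7/1
a_1 = 7: 50/7
a_2 = 14: 707/99

707/99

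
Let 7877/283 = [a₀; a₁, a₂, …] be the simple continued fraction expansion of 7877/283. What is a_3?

Repeatedly divide and take the remainder:
7877 = 27·283 + 236, so a_0 = 27
283 = 1·236 + 47, so a_1 = 1
236 = 5·47 + 1, so a_2 = 5
47 = 47·1 + 0, so a_3 = 47

47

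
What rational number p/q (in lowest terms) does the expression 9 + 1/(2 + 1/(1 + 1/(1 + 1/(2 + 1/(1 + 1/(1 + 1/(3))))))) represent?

1042/111

a_0 = 9: 9/1
a_1 = 2: 19/2
a_2 = 1: 28/3
a_3 = 1: 47/5
a_4 = 2: 122/13
a_5 = 1: 169/18
a_6 = 1: 291/31
a_7 = 3: 1042/111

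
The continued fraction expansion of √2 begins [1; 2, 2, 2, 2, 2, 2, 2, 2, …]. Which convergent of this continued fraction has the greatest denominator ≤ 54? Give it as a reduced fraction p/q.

41/29

a_0 = 1: 1/1  (≤ bound)
a_1 = 2: 3/2  (≤ bound)
a_2 = 2: 7/5  (≤ bound)
a_3 = 2: 17/12  (≤ bound)
a_4 = 2: 41/29  (≤ bound)
a_5 = 2: 99/70  (> 54, stop)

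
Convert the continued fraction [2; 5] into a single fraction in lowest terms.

Start with 5.
2 + 1/(5/1) = 2 + 1/5 = 11/5

11/5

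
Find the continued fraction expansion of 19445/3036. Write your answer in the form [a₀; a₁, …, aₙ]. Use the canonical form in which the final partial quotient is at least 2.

19445 = 6·3036 + 1229, so a_0 = 6
3036 = 2·1229 + 578, so a_1 = 2
1229 = 2·578 + 73, so a_2 = 2
578 = 7·73 + 67, so a_3 = 7
73 = 1·67 + 6, so a_4 = 1
67 = 11·6 + 1, so a_5 = 11
6 = 6·1 + 0, so a_6 = 6

[6; 2, 2, 7, 1, 11, 6]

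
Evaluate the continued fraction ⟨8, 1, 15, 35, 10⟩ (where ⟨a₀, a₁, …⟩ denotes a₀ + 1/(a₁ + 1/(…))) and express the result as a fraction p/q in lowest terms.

50283/5626

Start with 10.
35 + 1/(10/1) = 35 + 1/10 = 351/10
15 + 1/(351/10) = 15 + 10/351 = 5275/351
1 + 1/(5275/351) = 1 + 351/5275 = 5626/5275
8 + 1/(5626/5275) = 8 + 5275/5626 = 50283/5626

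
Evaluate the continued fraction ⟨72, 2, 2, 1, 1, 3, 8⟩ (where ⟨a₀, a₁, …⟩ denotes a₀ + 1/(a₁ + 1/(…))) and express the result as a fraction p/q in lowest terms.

25781/356

Starting at the tail and folding back:
Start with 8.
3 + 1/(8/1) = 3 + 1/8 = 25/8
1 + 1/(25/8) = 1 + 8/25 = 33/25
1 + 1/(33/25) = 1 + 25/33 = 58/33
2 + 1/(58/33) = 2 + 33/58 = 149/58
2 + 1/(149/58) = 2 + 58/149 = 356/149
72 + 1/(356/149) = 72 + 149/356 = 25781/356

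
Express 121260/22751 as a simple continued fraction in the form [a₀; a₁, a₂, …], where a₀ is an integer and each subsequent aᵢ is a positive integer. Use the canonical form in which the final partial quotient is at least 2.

121260 = 5·22751 + 7505, so a_0 = 5
22751 = 3·7505 + 236, so a_1 = 3
7505 = 31·236 + 189, so a_2 = 31
236 = 1·189 + 47, so a_3 = 1
189 = 4·47 + 1, so a_4 = 4
47 = 47·1 + 0, so a_5 = 47

[5; 3, 31, 1, 4, 47]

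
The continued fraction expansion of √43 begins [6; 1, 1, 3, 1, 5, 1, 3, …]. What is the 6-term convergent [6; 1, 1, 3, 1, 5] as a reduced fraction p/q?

Start with 5.
1 + 1/(5/1) = 1 + 1/5 = 6/5
3 + 1/(6/5) = 3 + 5/6 = 23/6
1 + 1/(23/6) = 1 + 6/23 = 29/23
1 + 1/(29/23) = 1 + 23/29 = 52/29
6 + 1/(52/29) = 6 + 29/52 = 341/52

341/52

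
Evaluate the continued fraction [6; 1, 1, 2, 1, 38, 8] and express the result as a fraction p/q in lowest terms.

14294/2175

Build up convergents one term at a time:
a_0 = 6: 6/1
a_1 = 1: 7/1
a_2 = 1: 13/2
a_3 = 2: 33/5
a_4 = 1: 46/7
a_5 = 38: 1781/271
a_6 = 8: 14294/2175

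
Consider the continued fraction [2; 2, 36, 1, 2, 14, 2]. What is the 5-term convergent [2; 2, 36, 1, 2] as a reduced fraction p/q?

556/223

Work from the innermost term outward:
Start with 2.
1 + 1/(2/1) = 1 + 1/2 = 3/2
36 + 1/(3/2) = 36 + 2/3 = 110/3
2 + 1/(110/3) = 2 + 3/110 = 223/110
2 + 1/(223/110) = 2 + 110/223 = 556/223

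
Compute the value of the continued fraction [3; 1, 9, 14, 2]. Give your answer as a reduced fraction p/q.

Use the convergent recurrence hₖ = aₖ·hₖ₋₁ + hₖ₋₂ (and likewise for the denominators kₖ):
a_0 = 3: 3/1
a_1 = 1: 4/1
a_2 = 9: 39/10
a_3 = 14: 550/141
a_4 = 2: 1139/292

1139/292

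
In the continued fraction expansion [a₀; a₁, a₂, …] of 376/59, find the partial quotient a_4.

7

376 = 6·59 + 22, so a_0 = 6
59 = 2·22 + 15, so a_1 = 2
22 = 1·15 + 7, so a_2 = 1
15 = 2·7 + 1, so a_3 = 2
7 = 7·1 + 0, so a_4 = 7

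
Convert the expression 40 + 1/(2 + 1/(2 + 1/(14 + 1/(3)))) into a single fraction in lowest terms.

8929/221

Collapse the nested fraction from the inside out:
Start with 3.
14 + 1/(3/1) = 14 + 1/3 = 43/3
2 + 1/(43/3) = 2 + 3/43 = 89/43
2 + 1/(89/43) = 2 + 43/89 = 221/89
40 + 1/(221/89) = 40 + 89/221 = 8929/221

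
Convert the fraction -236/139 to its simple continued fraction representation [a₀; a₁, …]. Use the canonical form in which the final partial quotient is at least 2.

Run the Euclidean algorithm, recording each quotient:
⌊-236/139⌋ = -2, remainder 42
⌊139/42⌋ = 3, remainder 13
⌊42/13⌋ = 3, remainder 3
⌊13/3⌋ = 4, remainder 1
⌊3/1⌋ = 3, remainder 0

[-2; 3, 3, 4, 3]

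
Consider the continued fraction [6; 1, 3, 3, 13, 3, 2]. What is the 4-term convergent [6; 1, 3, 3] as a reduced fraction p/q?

88/13

Start with 3.
3 + 1/(3/1) = 3 + 1/3 = 10/3
1 + 1/(10/3) = 1 + 3/10 = 13/10
6 + 1/(13/10) = 6 + 10/13 = 88/13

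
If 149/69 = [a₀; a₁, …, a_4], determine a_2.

Apply division with remainder until the remainder is 0:
149 = 2·69 + 11, so a_0 = 2
69 = 6·11 + 3, so a_1 = 6
11 = 3·3 + 2, so a_2 = 3

3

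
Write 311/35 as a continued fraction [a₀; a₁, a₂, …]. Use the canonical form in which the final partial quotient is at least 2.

[8; 1, 7, 1, 3]

311 ÷ 35 → quotient 8, remainder 31
35 ÷ 31 → quotient 1, remainder 4
31 ÷ 4 → quotient 7, remainder 3
4 ÷ 3 → quotient 1, remainder 1
3 ÷ 1 → quotient 3, remainder 0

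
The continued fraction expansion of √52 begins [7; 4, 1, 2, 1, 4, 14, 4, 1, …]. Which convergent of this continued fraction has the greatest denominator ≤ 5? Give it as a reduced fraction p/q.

List convergents until the denominator exceeds the bound:
a_0 = 7: 7/1  (≤ bound)
a_1 = 4: 29/4  (≤ bound)
a_2 = 1: 36/5  (≤ bound)
a_3 = 2: 101/14  (> 5, stop)

36/5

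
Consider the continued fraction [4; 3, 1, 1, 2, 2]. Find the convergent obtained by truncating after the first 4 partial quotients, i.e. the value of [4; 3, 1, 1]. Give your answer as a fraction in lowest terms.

Start with 1.
1 + 1/(1/1) = 1 + 1/1 = 2/1
3 + 1/(2/1) = 3 + 1/2 = 7/2
4 + 1/(7/2) = 4 + 2/7 = 30/7

30/7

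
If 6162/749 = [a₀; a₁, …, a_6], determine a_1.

4

6162 = 8·749 + 170, so a_0 = 8
749 = 4·170 + 69, so a_1 = 4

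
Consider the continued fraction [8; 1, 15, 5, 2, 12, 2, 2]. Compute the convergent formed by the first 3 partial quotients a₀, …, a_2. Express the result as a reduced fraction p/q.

a_0 = 8: 8/1
a_1 = 1: 9/1
a_2 = 15: 143/16

143/16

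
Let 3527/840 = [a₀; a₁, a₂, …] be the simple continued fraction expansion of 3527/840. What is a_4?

⌊3527/840⌋ = 4, remainder 167
⌊840/167⌋ = 5, remainder 5
⌊167/5⌋ = 33, remainder 2
⌊5/2⌋ = 2, remainder 1
⌊2/1⌋ = 2, remainder 0

2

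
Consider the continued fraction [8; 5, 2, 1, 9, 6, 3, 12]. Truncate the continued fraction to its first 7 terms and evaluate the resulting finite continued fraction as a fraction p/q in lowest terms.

a_0 = 8: 8/1
a_1 = 5: 41/5
a_2 = 2: 90/11
a_3 = 1: 131/16
a_4 = 9: 1269/155
a_5 = 6: 7745/946
a_6 = 3: 24504/2993

24504/2993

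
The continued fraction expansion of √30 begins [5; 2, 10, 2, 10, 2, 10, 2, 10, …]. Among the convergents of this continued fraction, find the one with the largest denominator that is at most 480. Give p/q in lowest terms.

2525/461

List convergents until the denominator exceeds the bound:
a_0 = 5: 5/1  (≤ bound)
a_1 = 2: 11/2  (≤ bound)
a_2 = 10: 115/21  (≤ bound)
a_3 = 2: 241/44  (≤ bound)
a_4 = 10: 2525/461  (≤ bound)
a_5 = 2: 5291/966  (> 480, stop)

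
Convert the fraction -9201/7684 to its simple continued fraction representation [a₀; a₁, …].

-9201 = -2·7684 + 6167, so a_0 = -2
7684 = 1·6167 + 1517, so a_1 = 1
6167 = 4·1517 + 99, so a_2 = 4
1517 = 15·99 + 32, so a_3 = 15
99 = 3·32 + 3, so a_4 = 3
32 = 10·3 + 2, so a_5 = 10
3 = 1·2 + 1, so a_6 = 1
2 = 2·1 + 0, so a_7 = 2

[-2; 1, 4, 15, 3, 10, 1, 2]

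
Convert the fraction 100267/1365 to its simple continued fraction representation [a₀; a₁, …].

[73; 2, 5, 7, 8, 2]

⌊100267/1365⌋ = 73, remainder 622
⌊1365/622⌋ = 2, remainder 121
⌊622/121⌋ = 5, remainder 17
⌊121/17⌋ = 7, remainder 2
⌊17/2⌋ = 8, remainder 1
⌊2/1⌋ = 2, remainder 0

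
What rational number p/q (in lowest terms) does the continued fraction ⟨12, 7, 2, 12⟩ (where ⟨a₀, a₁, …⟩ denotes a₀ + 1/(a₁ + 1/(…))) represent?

Start with 12.
2 + 1/(12/1) = 2 + 1/12 = 25/12
7 + 1/(25/12) = 7 + 12/25 = 187/25
12 + 1/(187/25) = 12 + 25/187 = 2269/187

2269/187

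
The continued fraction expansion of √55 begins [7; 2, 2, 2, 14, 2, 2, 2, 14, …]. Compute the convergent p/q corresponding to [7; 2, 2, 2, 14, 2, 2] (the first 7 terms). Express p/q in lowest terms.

6593/889

Use the convergent recurrence hₖ = aₖ·hₖ₋₁ + hₖ₋₂ (and likewise for the denominators kₖ):
a_0 = 7: 7/1
a_1 = 2: 15/2
a_2 = 2: 37/5
a_3 = 2: 89/12
a_4 = 14: 1283/173
a_5 = 2: 2655/358
a_6 = 2: 6593/889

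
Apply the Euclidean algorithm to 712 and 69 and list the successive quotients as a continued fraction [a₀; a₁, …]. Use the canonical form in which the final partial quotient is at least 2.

[10; 3, 7, 3]

712 ÷ 69 → quotient 10, remainder 22
69 ÷ 22 → quotient 3, remainder 3
22 ÷ 3 → quotient 7, remainder 1
3 ÷ 1 → quotient 3, remainder 0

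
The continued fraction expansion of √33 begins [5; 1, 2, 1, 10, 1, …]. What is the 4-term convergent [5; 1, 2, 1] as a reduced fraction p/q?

23/4

Compute successive convergents:
a_0 = 5: 5/1
a_1 = 1: 6/1
a_2 = 2: 17/3
a_3 = 1: 23/4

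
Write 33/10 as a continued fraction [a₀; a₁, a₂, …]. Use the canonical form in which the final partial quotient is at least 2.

33 ÷ 10 → quotient 3, remainder 3
10 ÷ 3 → quotient 3, remainder 1
3 ÷ 1 → quotient 3, remainder 0

[3; 3, 3]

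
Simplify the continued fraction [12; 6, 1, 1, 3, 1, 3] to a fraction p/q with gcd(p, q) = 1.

2710/223

Compute successive convergents:
a_0 = 12: 12/1
a_1 = 6: 73/6
a_2 = 1: 85/7
a_3 = 1: 158/13
a_4 = 3: 559/46
a_5 = 1: 717/59
a_6 = 3: 2710/223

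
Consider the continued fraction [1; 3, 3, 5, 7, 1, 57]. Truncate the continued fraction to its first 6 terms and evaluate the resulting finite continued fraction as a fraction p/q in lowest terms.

565/434

a_0 = 1: 1/1
a_1 = 3: 4/3
a_2 = 3: 13/10
a_3 = 5: 69/53
a_4 = 7: 496/381
a_5 = 1: 565/434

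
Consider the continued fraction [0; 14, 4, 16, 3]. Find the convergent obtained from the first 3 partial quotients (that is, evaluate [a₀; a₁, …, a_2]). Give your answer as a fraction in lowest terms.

4/57

Collapse the nested fraction from the inside out:
Start with 4.
14 + 1/(4/1) = 14 + 1/4 = 57/4
0 + 1/(57/4) = 0 + 4/57 = 4/57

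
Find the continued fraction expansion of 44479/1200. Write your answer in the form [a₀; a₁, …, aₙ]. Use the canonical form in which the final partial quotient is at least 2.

[37; 15, 5, 3, 1, 3]

44479 ÷ 1200 → quotient 37, remainder 79
1200 ÷ 79 → quotient 15, remainder 15
79 ÷ 15 → quotient 5, remainder 4
15 ÷ 4 → quotient 3, remainder 3
4 ÷ 3 → quotient 1, remainder 1
3 ÷ 1 → quotient 3, remainder 0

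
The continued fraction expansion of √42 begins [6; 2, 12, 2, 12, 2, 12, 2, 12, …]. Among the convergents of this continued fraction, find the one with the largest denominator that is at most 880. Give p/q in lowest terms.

4206/649

a_0 = 6: 6/1  (≤ bound)
a_1 = 2: 13/2  (≤ bound)
a_2 = 12: 162/25  (≤ bound)
a_3 = 2: 337/52  (≤ bound)
a_4 = 12: 4206/649  (≤ bound)
a_5 = 2: 8749/1350  (> 880, stop)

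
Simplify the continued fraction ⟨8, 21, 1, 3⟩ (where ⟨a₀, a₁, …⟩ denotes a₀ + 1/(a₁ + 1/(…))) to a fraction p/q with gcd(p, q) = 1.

700/87

Compute successive convergents:
a_0 = 8: 8/1
a_1 = 21: 169/21
a_2 = 1: 177/22
a_3 = 3: 700/87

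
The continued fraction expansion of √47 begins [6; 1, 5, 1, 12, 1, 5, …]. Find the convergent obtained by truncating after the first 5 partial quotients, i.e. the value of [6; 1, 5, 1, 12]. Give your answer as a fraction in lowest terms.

Work from the innermost term outward:
Start with 12.
1 + 1/(12/1) = 1 + 1/12 = 13/12
5 + 1/(13/12) = 5 + 12/13 = 77/13
1 + 1/(77/13) = 1 + 13/77 = 90/77
6 + 1/(90/77) = 6 + 77/90 = 617/90

617/90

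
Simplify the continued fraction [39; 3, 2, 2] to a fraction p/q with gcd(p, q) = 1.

668/17

Start with 2.
2 + 1/(2/1) = 2 + 1/2 = 5/2
3 + 1/(5/2) = 3 + 2/5 = 17/5
39 + 1/(17/5) = 39 + 5/17 = 668/17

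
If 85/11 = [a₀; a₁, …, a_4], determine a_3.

85 ÷ 11 → quotient 7, remainder 8
11 ÷ 8 → quotient 1, remainder 3
8 ÷ 3 → quotient 2, remainder 2
3 ÷ 2 → quotient 1, remainder 1

1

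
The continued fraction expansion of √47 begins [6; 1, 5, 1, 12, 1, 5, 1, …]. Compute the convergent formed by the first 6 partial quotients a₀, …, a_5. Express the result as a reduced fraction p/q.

665/97

Start with 1.
12 + 1/(1/1) = 12 + 1/1 = 13/1
1 + 1/(13/1) = 1 + 1/13 = 14/13
5 + 1/(14/13) = 5 + 13/14 = 83/14
1 + 1/(83/14) = 1 + 14/83 = 97/83
6 + 1/(97/83) = 6 + 83/97 = 665/97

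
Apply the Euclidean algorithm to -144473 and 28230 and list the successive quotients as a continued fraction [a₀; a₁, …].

[-6; 1, 7, 2, 53, 10, 3]

Run the Euclidean algorithm, recording each quotient:
-144473 ÷ 28230 → quotient -6, remainder 24907
28230 ÷ 24907 → quotient 1, remainder 3323
24907 ÷ 3323 → quotient 7, remainder 1646
3323 ÷ 1646 → quotient 2, remainder 31
1646 ÷ 31 → quotient 53, remainder 3
31 ÷ 3 → quotient 10, remainder 1
3 ÷ 1 → quotient 3, remainder 0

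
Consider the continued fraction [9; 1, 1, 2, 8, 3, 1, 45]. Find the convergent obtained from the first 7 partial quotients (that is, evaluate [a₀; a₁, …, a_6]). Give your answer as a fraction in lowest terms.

Work from the innermost term outward:
Start with 1.
3 + 1/(1/1) = 3 + 1/1 = 4/1
8 + 1/(4/1) = 8 + 1/4 = 33/4
2 + 1/(33/4) = 2 + 4/33 = 70/33
1 + 1/(70/33) = 1 + 33/70 = 103/70
1 + 1/(103/70) = 1 + 70/103 = 173/103
9 + 1/(173/103) = 9 + 103/173 = 1660/173

1660/173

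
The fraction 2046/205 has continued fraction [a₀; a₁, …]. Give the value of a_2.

50

⌊2046/205⌋ = 9, remainder 201
⌊205/201⌋ = 1, remainder 4
⌊201/4⌋ = 50, remainder 1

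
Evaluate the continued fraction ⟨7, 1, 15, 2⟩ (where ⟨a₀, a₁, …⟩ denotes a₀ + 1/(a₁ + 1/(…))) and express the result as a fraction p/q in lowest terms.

262/33

Start with 2.
15 + 1/(2/1) = 15 + 1/2 = 31/2
1 + 1/(31/2) = 1 + 2/31 = 33/31
7 + 1/(33/31) = 7 + 31/33 = 262/33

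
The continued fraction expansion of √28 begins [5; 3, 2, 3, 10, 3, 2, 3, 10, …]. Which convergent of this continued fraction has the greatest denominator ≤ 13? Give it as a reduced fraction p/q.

37/7

List convergents until the denominator exceeds the bound:
a_0 = 5: 5/1  (≤ bound)
a_1 = 3: 16/3  (≤ bound)
a_2 = 2: 37/7  (≤ bound)
a_3 = 3: 127/24  (> 13, stop)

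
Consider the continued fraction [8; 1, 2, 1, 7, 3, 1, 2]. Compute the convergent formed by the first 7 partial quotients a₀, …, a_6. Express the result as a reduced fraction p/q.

a_0 = 8: 8/1
a_1 = 1: 9/1
a_2 = 2: 26/3
a_3 = 1: 35/4
a_4 = 7: 271/31
a_5 = 3: 848/97
a_6 = 1: 1119/128

1119/128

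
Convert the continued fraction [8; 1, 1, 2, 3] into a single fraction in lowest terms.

a_0 = 8: 8/1
a_1 = 1: 9/1
a_2 = 1: 17/2
a_3 = 2: 43/5
a_4 = 3: 146/17

146/17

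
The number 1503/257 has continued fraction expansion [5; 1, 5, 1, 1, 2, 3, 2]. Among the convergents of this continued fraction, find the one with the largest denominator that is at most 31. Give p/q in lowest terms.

a_0 = 5: 5/1  (≤ bound)
a_1 = 1: 6/1  (≤ bound)
a_2 = 5: 35/6  (≤ bound)
a_3 = 1: 41/7  (≤ bound)
a_4 = 1: 76/13  (≤ bound)
a_5 = 2: 193/33  (> 31, stop)

76/13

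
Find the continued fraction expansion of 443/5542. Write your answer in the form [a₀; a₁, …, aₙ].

[0; 12, 1, 1, 24, 9]

443 = 0·5542 + 443, so a_0 = 0
5542 = 12·443 + 226, so a_1 = 12
443 = 1·226 + 217, so a_2 = 1
226 = 1·217 + 9, so a_3 = 1
217 = 24·9 + 1, so a_4 = 24
9 = 9·1 + 0, so a_5 = 9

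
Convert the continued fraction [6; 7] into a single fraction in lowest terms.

43/7

Start with 7.
6 + 1/(7/1) = 6 + 1/7 = 43/7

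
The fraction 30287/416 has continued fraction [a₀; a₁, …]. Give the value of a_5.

Repeatedly divide and take the remainder:
30287 ÷ 416 → quotient 72, remainder 335
416 ÷ 335 → quotient 1, remainder 81
335 ÷ 81 → quotient 4, remainder 11
81 ÷ 11 → quotient 7, remainder 4
11 ÷ 4 → quotient 2, remainder 3
4 ÷ 3 → quotient 1, remainder 1

1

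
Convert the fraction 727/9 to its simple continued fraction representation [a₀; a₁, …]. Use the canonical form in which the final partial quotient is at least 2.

[80; 1, 3, 2]

Run the Euclidean algorithm, recording each quotient:
727 ÷ 9 → quotient 80, remainder 7
9 ÷ 7 → quotient 1, remainder 2
7 ÷ 2 → quotient 3, remainder 1
2 ÷ 1 → quotient 2, remainder 0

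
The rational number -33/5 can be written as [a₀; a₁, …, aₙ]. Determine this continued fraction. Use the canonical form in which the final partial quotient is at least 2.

Run the Euclidean algorithm, recording each quotient:
-33 = -7·5 + 2, so a_0 = -7
5 = 2·2 + 1, so a_1 = 2
2 = 2·1 + 0, so a_2 = 2

[-7; 2, 2]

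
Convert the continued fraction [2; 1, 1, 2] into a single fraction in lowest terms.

Start with 2.
1 + 1/(2/1) = 1 + 1/2 = 3/2
1 + 1/(3/2) = 1 + 2/3 = 5/3
2 + 1/(5/3) = 2 + 3/5 = 13/5

13/5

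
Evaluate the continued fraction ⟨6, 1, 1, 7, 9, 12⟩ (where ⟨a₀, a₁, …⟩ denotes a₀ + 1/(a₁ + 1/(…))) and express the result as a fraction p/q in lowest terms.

10838/1659

a_0 = 6: 6/1
a_1 = 1: 7/1
a_2 = 1: 13/2
a_3 = 7: 98/15
a_4 = 9: 895/137
a_5 = 12: 10838/1659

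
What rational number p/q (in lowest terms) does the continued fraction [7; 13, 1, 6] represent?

Start with 6.
1 + 1/(6/1) = 1 + 1/6 = 7/6
13 + 1/(7/6) = 13 + 6/7 = 97/7
7 + 1/(97/7) = 7 + 7/97 = 686/97

686/97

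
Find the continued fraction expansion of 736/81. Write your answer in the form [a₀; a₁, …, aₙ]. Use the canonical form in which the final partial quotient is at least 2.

[9; 11, 1, 1, 3]

736 = 9·81 + 7, so a_0 = 9
81 = 11·7 + 4, so a_1 = 11
7 = 1·4 + 3, so a_2 = 1
4 = 1·3 + 1, so a_3 = 1
3 = 3·1 + 0, so a_4 = 3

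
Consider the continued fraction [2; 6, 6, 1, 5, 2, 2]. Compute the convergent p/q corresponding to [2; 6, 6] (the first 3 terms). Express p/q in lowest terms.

Build up convergents one term at a time:
a_0 = 2: 2/1
a_1 = 6: 13/6
a_2 = 6: 80/37

80/37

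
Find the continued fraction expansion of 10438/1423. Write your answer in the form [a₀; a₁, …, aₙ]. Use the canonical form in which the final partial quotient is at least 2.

[7; 2, 1, 58, 1, 1, 1, 2]

Apply division with remainder until the remainder is 0:
10438 = 7·1423 + 477, so a_0 = 7
1423 = 2·477 + 469, so a_1 = 2
477 = 1·469 + 8, so a_2 = 1
469 = 58·8 + 5, so a_3 = 58
8 = 1·5 + 3, so a_4 = 1
5 = 1·3 + 2, so a_5 = 1
3 = 1·2 + 1, so a_6 = 1
2 = 2·1 + 0, so a_7 = 2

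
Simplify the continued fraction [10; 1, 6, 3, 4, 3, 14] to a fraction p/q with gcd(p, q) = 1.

Start with 14.
3 + 1/(14/1) = 3 + 1/14 = 43/14
4 + 1/(43/14) = 4 + 14/43 = 186/43
3 + 1/(186/43) = 3 + 43/186 = 601/186
6 + 1/(601/186) = 6 + 186/601 = 3792/601
1 + 1/(3792/601) = 1 + 601/3792 = 4393/3792
10 + 1/(4393/3792) = 10 + 3792/4393 = 47722/4393

47722/4393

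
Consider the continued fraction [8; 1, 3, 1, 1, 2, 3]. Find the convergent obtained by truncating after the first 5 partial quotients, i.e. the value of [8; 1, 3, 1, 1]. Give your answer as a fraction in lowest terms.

a_0 = 8: 8/1
a_1 = 1: 9/1
a_2 = 3: 35/4
a_3 = 1: 44/5
a_4 = 1: 79/9

79/9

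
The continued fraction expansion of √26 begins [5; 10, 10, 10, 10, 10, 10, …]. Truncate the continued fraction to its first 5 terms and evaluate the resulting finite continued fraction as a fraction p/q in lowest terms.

52525/10301

Start with 10.
10 + 1/(10/1) = 10 + 1/10 = 101/10
10 + 1/(101/10) = 10 + 10/101 = 1020/101
10 + 1/(1020/101) = 10 + 101/1020 = 10301/1020
5 + 1/(10301/1020) = 5 + 1020/10301 = 52525/10301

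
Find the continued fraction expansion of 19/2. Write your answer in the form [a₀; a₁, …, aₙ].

[9; 2]

⌊19/2⌋ = 9, remainder 1
⌊2/1⌋ = 2, remainder 0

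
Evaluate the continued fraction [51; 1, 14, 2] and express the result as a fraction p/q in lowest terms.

Start with 2.
14 + 1/(2/1) = 14 + 1/2 = 29/2
1 + 1/(29/2) = 1 + 2/29 = 31/29
51 + 1/(31/29) = 51 + 29/31 = 1610/31

1610/31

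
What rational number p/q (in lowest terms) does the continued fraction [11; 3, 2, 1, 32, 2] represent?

7503/664

Collapse the nested fraction from the inside out:
Start with 2.
32 + 1/(2/1) = 32 + 1/2 = 65/2
1 + 1/(65/2) = 1 + 2/65 = 67/65
2 + 1/(67/65) = 2 + 65/67 = 199/67
3 + 1/(199/67) = 3 + 67/199 = 664/199
11 + 1/(664/199) = 11 + 199/664 = 7503/664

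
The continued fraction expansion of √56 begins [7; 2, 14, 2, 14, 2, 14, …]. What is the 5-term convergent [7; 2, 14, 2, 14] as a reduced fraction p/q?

Start with 14.
2 + 1/(14/1) = 2 + 1/14 = 29/14
14 + 1/(29/14) = 14 + 14/29 = 420/29
2 + 1/(420/29) = 2 + 29/420 = 869/420
7 + 1/(869/420) = 7 + 420/869 = 6503/869

6503/869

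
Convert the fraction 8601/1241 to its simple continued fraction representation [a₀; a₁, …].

8601 = 6·1241 + 1155, so a_0 = 6
1241 = 1·1155 + 86, so a_1 = 1
1155 = 13·86 + 37, so a_2 = 13
86 = 2·37 + 12, so a_3 = 2
37 = 3·12 + 1, so a_4 = 3
12 = 12·1 + 0, so a_5 = 12

[6; 1, 13, 2, 3, 12]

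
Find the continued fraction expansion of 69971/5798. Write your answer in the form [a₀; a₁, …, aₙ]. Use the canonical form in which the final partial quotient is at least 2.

⌊69971/5798⌋ = 12, remainder 395
⌊5798/395⌋ = 14, remainder 268
⌊395/268⌋ = 1, remainder 127
⌊268/127⌋ = 2, remainder 14
⌊127/14⌋ = 9, remainder 1
⌊14/1⌋ = 14, remainder 0

[12; 14, 1, 2, 9, 14]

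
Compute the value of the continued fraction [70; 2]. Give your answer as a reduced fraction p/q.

Start with 2.
70 + 1/(2/1) = 70 + 1/2 = 141/2

141/2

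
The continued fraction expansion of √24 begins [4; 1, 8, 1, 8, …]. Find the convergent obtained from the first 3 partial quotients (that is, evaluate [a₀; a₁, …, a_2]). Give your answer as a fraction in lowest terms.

44/9

Compute successive convergents:
a_0 = 4: 4/1
a_1 = 1: 5/1
a_2 = 8: 44/9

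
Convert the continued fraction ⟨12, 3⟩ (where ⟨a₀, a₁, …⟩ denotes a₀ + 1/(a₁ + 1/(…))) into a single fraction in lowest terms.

a_0 = 12: 12/1
a_1 = 3: 37/3

37/3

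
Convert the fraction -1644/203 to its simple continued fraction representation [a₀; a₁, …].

[-9; 1, 9, 6, 1, 2]

⌊-1644/203⌋ = -9, remainder 183
⌊203/183⌋ = 1, remainder 20
⌊183/20⌋ = 9, remainder 3
⌊20/3⌋ = 6, remainder 2
⌊3/2⌋ = 1, remainder 1
⌊2/1⌋ = 2, remainder 0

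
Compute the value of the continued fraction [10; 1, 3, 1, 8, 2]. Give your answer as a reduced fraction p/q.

a_0 = 10: 10/1
a_1 = 1: 11/1
a_2 = 3: 43/4
a_3 = 1: 54/5
a_4 = 8: 475/44
a_5 = 2: 1004/93

1004/93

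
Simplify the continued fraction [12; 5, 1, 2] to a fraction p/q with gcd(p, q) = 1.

Compute successive convergents:
a_0 = 12: 12/1
a_1 = 5: 61/5
a_2 = 1: 73/6
a_3 = 2: 207/17

207/17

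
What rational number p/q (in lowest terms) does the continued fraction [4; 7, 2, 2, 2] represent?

a_0 = 4: 4/1
a_1 = 7: 29/7
a_2 = 2: 62/15
a_3 = 2: 153/37
a_4 = 2: 368/89

368/89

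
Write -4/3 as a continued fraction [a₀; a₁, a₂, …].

[-2; 1, 2]

Repeatedly divide and take the remainder:
⌊-4/3⌋ = -2, remainder 2
⌊3/2⌋ = 1, remainder 1
⌊2/1⌋ = 2, remainder 0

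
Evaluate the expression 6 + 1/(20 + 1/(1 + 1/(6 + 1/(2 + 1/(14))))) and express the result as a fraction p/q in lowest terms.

Start with 14.
2 + 1/(14/1) = 2 + 1/14 = 29/14
6 + 1/(29/14) = 6 + 14/29 = 188/29
1 + 1/(188/29) = 1 + 29/188 = 217/188
20 + 1/(217/188) = 20 + 188/217 = 4528/217
6 + 1/(4528/217) = 6 + 217/4528 = 27385/4528

27385/4528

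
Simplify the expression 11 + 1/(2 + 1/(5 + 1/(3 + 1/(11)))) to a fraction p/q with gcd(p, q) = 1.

4537/396

Start with 11.
3 + 1/(11/1) = 3 + 1/11 = 34/11
5 + 1/(34/11) = 5 + 11/34 = 181/34
2 + 1/(181/34) = 2 + 34/181 = 396/181
11 + 1/(396/181) = 11 + 181/396 = 4537/396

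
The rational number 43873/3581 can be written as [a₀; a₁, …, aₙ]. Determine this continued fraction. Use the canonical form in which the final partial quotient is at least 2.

43873 ÷ 3581 → quotient 12, remainder 901
3581 ÷ 901 → quotient 3, remainder 878
901 ÷ 878 → quotient 1, remainder 23
878 ÷ 23 → quotient 38, remainder 4
23 ÷ 4 → quotient 5, remainder 3
4 ÷ 3 → quotient 1, remainder 1
3 ÷ 1 → quotient 3, remainder 0

[12; 3, 1, 38, 5, 1, 3]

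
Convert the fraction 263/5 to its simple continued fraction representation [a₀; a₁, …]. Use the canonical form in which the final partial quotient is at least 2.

⌊263/5⌋ = 52, remainder 3
⌊5/3⌋ = 1, remainder 2
⌊3/2⌋ = 1, remainder 1
⌊2/1⌋ = 2, remainder 0

[52; 1, 1, 2]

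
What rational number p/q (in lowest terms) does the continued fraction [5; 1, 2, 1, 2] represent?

63/11

Compute successive convergents:
a_0 = 5: 5/1
a_1 = 1: 6/1
a_2 = 2: 17/3
a_3 = 1: 23/4
a_4 = 2: 63/11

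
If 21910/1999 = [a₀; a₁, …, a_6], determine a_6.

⌊21910/1999⌋ = 10, remainder 1920
⌊1999/1920⌋ = 1, remainder 79
⌊1920/79⌋ = 24, remainder 24
⌊79/24⌋ = 3, remainder 7
⌊24/7⌋ = 3, remainder 3
⌊7/3⌋ = 2, remainder 1
⌊3/1⌋ = 3, remainder 0

3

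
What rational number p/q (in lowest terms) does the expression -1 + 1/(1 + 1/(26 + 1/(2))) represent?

a_0 = -1: -1/1
a_1 = 1: 0/1
a_2 = 26: -1/27
a_3 = 2: -2/55

-2/55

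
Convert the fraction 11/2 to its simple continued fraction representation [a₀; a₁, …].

11 = 5·2 + 1, so a_0 = 5
2 = 2·1 + 0, so a_1 = 2

[5; 2]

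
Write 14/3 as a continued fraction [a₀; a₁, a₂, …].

[4; 1, 2]

14 ÷ 3 → quotient 4, remainder 2
3 ÷ 2 → quotient 1, remainder 1
2 ÷ 1 → quotient 2, remainder 0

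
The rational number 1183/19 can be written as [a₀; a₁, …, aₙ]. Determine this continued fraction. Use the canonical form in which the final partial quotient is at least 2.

[62; 3, 1, 4]

1183 ÷ 19 → quotient 62, remainder 5
19 ÷ 5 → quotient 3, remainder 4
5 ÷ 4 → quotient 1, remainder 1
4 ÷ 1 → quotient 4, remainder 0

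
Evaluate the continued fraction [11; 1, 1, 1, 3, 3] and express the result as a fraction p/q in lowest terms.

419/36

Collapse the nested fraction from the inside out:
Start with 3.
3 + 1/(3/1) = 3 + 1/3 = 10/3
1 + 1/(10/3) = 1 + 3/10 = 13/10
1 + 1/(13/10) = 1 + 10/13 = 23/13
1 + 1/(23/13) = 1 + 13/23 = 36/23
11 + 1/(36/23) = 11 + 23/36 = 419/36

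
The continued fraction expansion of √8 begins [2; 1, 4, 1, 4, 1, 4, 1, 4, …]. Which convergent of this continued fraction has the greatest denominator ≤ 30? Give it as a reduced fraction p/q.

a_0 = 2: 2/1  (≤ bound)
a_1 = 1: 3/1  (≤ bound)
a_2 = 4: 14/5  (≤ bound)
a_3 = 1: 17/6  (≤ bound)
a_4 = 4: 82/29  (≤ bound)
a_5 = 1: 99/35  (> 30, stop)

82/29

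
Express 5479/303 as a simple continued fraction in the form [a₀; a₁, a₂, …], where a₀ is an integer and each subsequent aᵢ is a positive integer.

5479 ÷ 303 → quotient 18, remainder 25
303 ÷ 25 → quotient 12, remainder 3
25 ÷ 3 → quotient 8, remainder 1
3 ÷ 1 → quotient 3, remainder 0

[18; 12, 8, 3]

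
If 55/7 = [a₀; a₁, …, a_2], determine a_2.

6

Run the Euclidean algorithm, recording each quotient:
55 = 7·7 + 6, so a_0 = 7
7 = 1·6 + 1, so a_1 = 1
6 = 6·1 + 0, so a_2 = 6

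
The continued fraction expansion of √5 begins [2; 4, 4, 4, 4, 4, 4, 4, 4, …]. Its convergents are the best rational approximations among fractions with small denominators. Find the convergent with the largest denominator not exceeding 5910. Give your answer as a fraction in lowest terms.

a_0 = 2: 2/1  (≤ bound)
a_1 = 4: 9/4  (≤ bound)
a_2 = 4: 38/17  (≤ bound)
a_3 = 4: 161/72  (≤ bound)
a_4 = 4: 682/305  (≤ bound)
a_5 = 4: 2889/1292  (≤ bound)
a_6 = 4: 12238/5473  (≤ bound)
a_7 = 4: 51841/23184  (> 5910, stop)

12238/5473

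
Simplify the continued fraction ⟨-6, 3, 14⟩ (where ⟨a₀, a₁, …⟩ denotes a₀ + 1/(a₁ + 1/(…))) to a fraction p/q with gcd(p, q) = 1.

a_0 = -6: -6/1
a_1 = 3: -17/3
a_2 = 14: -244/43

-244/43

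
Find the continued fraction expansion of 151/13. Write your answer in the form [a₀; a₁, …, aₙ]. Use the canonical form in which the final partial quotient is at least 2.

Apply division with remainder until the remainder is 0:
151 = 11·13 + 8, so a_0 = 11
13 = 1·8 + 5, so a_1 = 1
8 = 1·5 + 3, so a_2 = 1
5 = 1·3 + 2, so a_3 = 1
3 = 1·2 + 1, so a_4 = 1
2 = 2·1 + 0, so a_5 = 2

[11; 1, 1, 1, 1, 2]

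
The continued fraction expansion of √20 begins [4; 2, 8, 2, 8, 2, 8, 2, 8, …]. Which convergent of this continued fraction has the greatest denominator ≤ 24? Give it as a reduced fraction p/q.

76/17

a_0 = 4: 4/1  (≤ bound)
a_1 = 2: 9/2  (≤ bound)
a_2 = 8: 76/17  (≤ bound)
a_3 = 2: 161/36  (> 24, stop)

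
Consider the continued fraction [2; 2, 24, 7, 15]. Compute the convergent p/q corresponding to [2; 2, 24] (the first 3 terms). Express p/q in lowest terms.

122/49

a_0 = 2: 2/1
a_1 = 2: 5/2
a_2 = 24: 122/49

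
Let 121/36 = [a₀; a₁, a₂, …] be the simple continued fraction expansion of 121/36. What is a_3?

Repeatedly divide and take the remainder:
121 ÷ 36 → quotient 3, remainder 13
36 ÷ 13 → quotient 2, remainder 10
13 ÷ 10 → quotient 1, remainder 3
10 ÷ 3 → quotient 3, remainder 1

3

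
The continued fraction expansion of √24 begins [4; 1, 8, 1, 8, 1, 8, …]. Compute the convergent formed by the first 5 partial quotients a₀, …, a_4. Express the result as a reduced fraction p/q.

Start with 8.
1 + 1/(8/1) = 1 + 1/8 = 9/8
8 + 1/(9/8) = 8 + 8/9 = 80/9
1 + 1/(80/9) = 1 + 9/80 = 89/80
4 + 1/(89/80) = 4 + 80/89 = 436/89

436/89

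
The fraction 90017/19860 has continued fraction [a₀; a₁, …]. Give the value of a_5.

1

Apply division with remainder until the remainder is 0:
⌊90017/19860⌋ = 4, remainder 10577
⌊19860/10577⌋ = 1, remainder 9283
⌊10577/9283⌋ = 1, remainder 1294
⌊9283/1294⌋ = 7, remainder 225
⌊1294/225⌋ = 5, remainder 169
⌊225/169⌋ = 1, remainder 56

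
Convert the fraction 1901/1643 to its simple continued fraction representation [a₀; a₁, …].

[1; 6, 2, 1, 2, 1, 1, 13]

Apply division with remainder until the remainder is 0:
1901 ÷ 1643 → quotient 1, remainder 258
1643 ÷ 258 → quotient 6, remainder 95
258 ÷ 95 → quotient 2, remainder 68
95 ÷ 68 → quotient 1, remainder 27
68 ÷ 27 → quotient 2, remainder 14
27 ÷ 14 → quotient 1, remainder 13
14 ÷ 13 → quotient 1, remainder 1
13 ÷ 1 → quotient 13, remainder 0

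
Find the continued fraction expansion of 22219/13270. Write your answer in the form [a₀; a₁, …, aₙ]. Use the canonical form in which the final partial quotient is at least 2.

Repeatedly divide and take the remainder:
22219 = 1·13270 + 8949, so a_0 = 1
13270 = 1·8949 + 4321, so a_1 = 1
8949 = 2·4321 + 307, so a_2 = 2
4321 = 14·307 + 23, so a_3 = 14
307 = 13·23 + 8, so a_4 = 13
23 = 2·8 + 7, so a_5 = 2
8 = 1·7 + 1, so a_6 = 1
7 = 7·1 + 0, so a_7 = 7

[1; 1, 2, 14, 13, 2, 1, 7]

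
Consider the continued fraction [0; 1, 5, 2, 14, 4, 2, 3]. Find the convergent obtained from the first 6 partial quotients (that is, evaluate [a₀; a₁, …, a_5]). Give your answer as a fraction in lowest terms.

a_0 = 0: 0/1
a_1 = 1: 1/1
a_2 = 5: 5/6
a_3 = 2: 11/13
a_4 = 14: 159/188
a_5 = 4: 647/765

647/765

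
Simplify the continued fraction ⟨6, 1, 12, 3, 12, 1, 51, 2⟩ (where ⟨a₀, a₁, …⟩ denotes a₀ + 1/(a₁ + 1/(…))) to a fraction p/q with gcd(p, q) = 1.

387001/55885

Starting at the tail and folding back:
Start with 2.
51 + 1/(2/1) = 51 + 1/2 = 103/2
1 + 1/(103/2) = 1 + 2/103 = 105/103
12 + 1/(105/103) = 12 + 103/105 = 1363/105
3 + 1/(1363/105) = 3 + 105/1363 = 4194/1363
12 + 1/(4194/1363) = 12 + 1363/4194 = 51691/4194
1 + 1/(51691/4194) = 1 + 4194/51691 = 55885/51691
6 + 1/(55885/51691) = 6 + 51691/55885 = 387001/55885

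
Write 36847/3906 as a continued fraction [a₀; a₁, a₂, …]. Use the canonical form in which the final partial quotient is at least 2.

[9; 2, 3, 3, 1, 10, 12]

Repeatedly divide and take the remainder:
36847 ÷ 3906 → quotient 9, remainder 1693
3906 ÷ 1693 → quotient 2, remainder 520
1693 ÷ 520 → quotient 3, remainder 133
520 ÷ 133 → quotient 3, remainder 121
133 ÷ 121 → quotient 1, remainder 12
121 ÷ 12 → quotient 10, remainder 1
12 ÷ 1 → quotient 12, remainder 0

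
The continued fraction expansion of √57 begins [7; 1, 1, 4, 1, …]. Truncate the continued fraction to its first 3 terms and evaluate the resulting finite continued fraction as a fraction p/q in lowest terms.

Build up convergents one term at a time:
a_0 = 7: 7/1
a_1 = 1: 8/1
a_2 = 1: 15/2

15/2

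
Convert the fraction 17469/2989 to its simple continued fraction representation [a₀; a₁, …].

⌊17469/2989⌋ = 5, remainder 2524
⌊2989/2524⌋ = 1, remainder 465
⌊2524/465⌋ = 5, remainder 199
⌊465/199⌋ = 2, remainder 67
⌊199/67⌋ = 2, remainder 65
⌊67/65⌋ = 1, remainder 2
⌊65/2⌋ = 32, remainder 1
⌊2/1⌋ = 2, remainder 0

[5; 1, 5, 2, 2, 1, 32, 2]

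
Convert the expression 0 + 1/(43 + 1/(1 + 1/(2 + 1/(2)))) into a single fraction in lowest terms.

7/306

a_0 = 0: 0/1
a_1 = 43: 1/43
a_2 = 1: 1/44
a_3 = 2: 3/131
a_4 = 2: 7/306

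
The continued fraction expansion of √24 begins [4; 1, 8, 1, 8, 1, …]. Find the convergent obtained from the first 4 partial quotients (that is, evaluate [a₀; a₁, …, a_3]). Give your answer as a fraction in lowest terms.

Start with 1.
8 + 1/(1/1) = 8 + 1/1 = 9/1
1 + 1/(9/1) = 1 + 1/9 = 10/9
4 + 1/(10/9) = 4 + 9/10 = 49/10

49/10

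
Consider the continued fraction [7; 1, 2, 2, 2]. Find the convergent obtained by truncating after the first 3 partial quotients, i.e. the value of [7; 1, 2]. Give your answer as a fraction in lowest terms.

Use the convergent recurrence hₖ = aₖ·hₖ₋₁ + hₖ₋₂ (and likewise for the denominators kₖ):
a_0 = 7: 7/1
a_1 = 1: 8/1
a_2 = 2: 23/3

23/3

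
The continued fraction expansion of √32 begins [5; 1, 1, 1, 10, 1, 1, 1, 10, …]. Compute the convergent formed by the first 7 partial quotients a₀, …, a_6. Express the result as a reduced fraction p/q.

Use the convergent recurrence hₖ = aₖ·hₖ₋₁ + hₖ₋₂ (and likewise for the denominators kₖ):
a_0 = 5: 5/1
a_1 = 1: 6/1
a_2 = 1: 11/2
a_3 = 1: 17/3
a_4 = 10: 181/32
a_5 = 1: 198/35
a_6 = 1: 379/67

379/67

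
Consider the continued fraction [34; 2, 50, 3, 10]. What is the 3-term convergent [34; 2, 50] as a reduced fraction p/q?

3484/101

Start with 50.
2 + 1/(50/1) = 2 + 1/50 = 101/50
34 + 1/(101/50) = 34 + 50/101 = 3484/101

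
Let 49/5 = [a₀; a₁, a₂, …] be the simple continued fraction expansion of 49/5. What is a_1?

Repeatedly divide and take the remainder:
49 ÷ 5 → quotient 9, remainder 4
5 ÷ 4 → quotient 1, remainder 1

1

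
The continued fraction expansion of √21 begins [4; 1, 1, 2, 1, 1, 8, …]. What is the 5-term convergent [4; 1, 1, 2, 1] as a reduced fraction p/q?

32/7

a_0 = 4: 4/1
a_1 = 1: 5/1
a_2 = 1: 9/2
a_3 = 2: 23/5
a_4 = 1: 32/7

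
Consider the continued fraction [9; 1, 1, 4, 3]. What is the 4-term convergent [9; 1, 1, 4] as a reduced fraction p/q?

Collapse the nested fraction from the inside out:
Start with 4.
1 + 1/(4/1) = 1 + 1/4 = 5/4
1 + 1/(5/4) = 1 + 4/5 = 9/5
9 + 1/(9/5) = 9 + 5/9 = 86/9

86/9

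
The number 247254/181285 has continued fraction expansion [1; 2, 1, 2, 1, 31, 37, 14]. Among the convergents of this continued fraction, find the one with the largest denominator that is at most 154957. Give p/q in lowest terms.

17627/12924

a_0 = 1: 1/1  (≤ bound)
a_1 = 2: 3/2  (≤ bound)
a_2 = 1: 4/3  (≤ bound)
a_3 = 2: 11/8  (≤ bound)
a_4 = 1: 15/11  (≤ bound)
a_5 = 31: 476/349  (≤ bound)
a_6 = 37: 17627/12924  (≤ bound)
a_7 = 14: 247254/181285  (> 154957, stop)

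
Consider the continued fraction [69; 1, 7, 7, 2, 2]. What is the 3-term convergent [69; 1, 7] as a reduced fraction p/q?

Start with 7.
1 + 1/(7/1) = 1 + 1/7 = 8/7
69 + 1/(8/7) = 69 + 7/8 = 559/8

559/8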